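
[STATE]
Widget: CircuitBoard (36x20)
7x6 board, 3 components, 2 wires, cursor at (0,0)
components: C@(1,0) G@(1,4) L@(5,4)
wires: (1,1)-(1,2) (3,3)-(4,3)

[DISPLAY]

   0 1 2 3 4 5 6                    
0  [.]                              
                                    
1   C   · ─ ·       G               
                                    
2                                   
                                    
3               ·                   
                │                   
4               ·                   
                                    
5                   L               
Cursor: (0,0)                       
                                    
                                    
                                    
                                    
                                    
                                    
                                    


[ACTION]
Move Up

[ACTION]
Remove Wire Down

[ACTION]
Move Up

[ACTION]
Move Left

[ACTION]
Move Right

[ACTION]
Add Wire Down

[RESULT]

   0 1 2 3 4 5 6                    
0      [.]                          
        │                           
1   C   · ─ ·       G               
                                    
2                                   
                                    
3               ·                   
                │                   
4               ·                   
                                    
5                   L               
Cursor: (0,1)                       
                                    
                                    
                                    
                                    
                                    
                                    
                                    


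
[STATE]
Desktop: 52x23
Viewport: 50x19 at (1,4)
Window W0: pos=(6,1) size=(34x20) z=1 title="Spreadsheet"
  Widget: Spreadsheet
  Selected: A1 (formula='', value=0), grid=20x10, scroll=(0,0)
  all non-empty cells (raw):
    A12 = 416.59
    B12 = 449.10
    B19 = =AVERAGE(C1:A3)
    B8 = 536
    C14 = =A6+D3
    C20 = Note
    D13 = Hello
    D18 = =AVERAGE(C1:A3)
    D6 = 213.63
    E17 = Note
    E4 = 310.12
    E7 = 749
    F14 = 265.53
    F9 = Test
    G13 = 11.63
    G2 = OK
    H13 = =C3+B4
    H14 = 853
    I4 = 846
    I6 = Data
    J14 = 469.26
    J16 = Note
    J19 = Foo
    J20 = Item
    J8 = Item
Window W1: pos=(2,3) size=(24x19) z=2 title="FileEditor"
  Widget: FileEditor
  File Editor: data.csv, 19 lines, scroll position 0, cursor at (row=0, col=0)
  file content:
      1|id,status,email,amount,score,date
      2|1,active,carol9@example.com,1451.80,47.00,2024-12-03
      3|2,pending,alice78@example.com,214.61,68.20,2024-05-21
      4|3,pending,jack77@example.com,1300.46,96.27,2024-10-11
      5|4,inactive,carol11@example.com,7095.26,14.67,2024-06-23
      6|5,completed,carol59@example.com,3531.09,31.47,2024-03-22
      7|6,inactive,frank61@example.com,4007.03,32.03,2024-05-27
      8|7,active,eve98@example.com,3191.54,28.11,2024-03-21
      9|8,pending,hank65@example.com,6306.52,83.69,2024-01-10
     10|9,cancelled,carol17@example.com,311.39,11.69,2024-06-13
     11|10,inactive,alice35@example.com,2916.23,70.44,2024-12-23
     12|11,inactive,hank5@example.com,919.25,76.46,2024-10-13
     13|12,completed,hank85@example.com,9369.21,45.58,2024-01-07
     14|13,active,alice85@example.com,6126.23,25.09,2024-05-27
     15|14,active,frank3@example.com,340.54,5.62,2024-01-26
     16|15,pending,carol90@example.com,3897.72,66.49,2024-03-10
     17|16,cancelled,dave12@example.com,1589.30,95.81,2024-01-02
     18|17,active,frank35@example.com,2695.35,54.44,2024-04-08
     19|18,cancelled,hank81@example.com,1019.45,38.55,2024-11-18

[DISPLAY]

 ┃ FileEditor           ┃             ┃           
 ┠──────────────────────┨    C       D┃           
 ┃█d,status,email,amoun▲┃-------------┃           
 ┃1,active,carol9@examp█┃0       0    ┃           
 ┃2,pending,alice78@exa░┃0       0    ┃           
 ┃3,pending,jack77@exam░┃0       0    ┃           
 ┃4,inactive,carol11@ex░┃0       0    ┃           
 ┃5,completed,carol59@e░┃0       0    ┃           
 ┃6,inactive,frank61@ex░┃0       0  21┃           
 ┃7,active,eve98@exampl░┃0       0    ┃           
 ┃8,pending,hank65@exam░┃6       0    ┃           
 ┃9,cancelled,carol17@e░┃0       0    ┃           
 ┃10,inactive,alice35@e░┃0       0    ┃           
 ┃11,inactive,hank5@exa░┃0       0    ┃           
 ┃12,completed,hank85@e░┃0       0    ┃           
 ┃13,active,alice85@exa░┃0       0Hell┃           
 ┃14,active,frank3@exam▼┃━━━━━━━━━━━━━┛           
 ┗━━━━━━━━━━━━━━━━━━━━━━┛                         
                                                  


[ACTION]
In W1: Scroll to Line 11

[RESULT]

 ┃ FileEditor           ┃             ┃           
 ┠──────────────────────┨    C       D┃           
 ┃4,inactive,carol11@ex▲┃-------------┃           
 ┃5,completed,carol59@e░┃0       0    ┃           
 ┃6,inactive,frank61@ex░┃0       0    ┃           
 ┃7,active,eve98@exampl░┃0       0    ┃           
 ┃8,pending,hank65@exam░┃0       0    ┃           
 ┃9,cancelled,carol17@e░┃0       0    ┃           
 ┃10,inactive,alice35@e░┃0       0  21┃           
 ┃11,inactive,hank5@exa░┃0       0    ┃           
 ┃12,completed,hank85@e░┃6       0    ┃           
 ┃13,active,alice85@exa░┃0       0    ┃           
 ┃14,active,frank3@exam░┃0       0    ┃           
 ┃15,pending,carol90@ex░┃0       0    ┃           
 ┃16,cancelled,dave12@e░┃0       0    ┃           
 ┃17,active,frank35@exa█┃0       0Hell┃           
 ┃18,cancelled,hank81@e▼┃━━━━━━━━━━━━━┛           
 ┗━━━━━━━━━━━━━━━━━━━━━━┛                         
                                                  


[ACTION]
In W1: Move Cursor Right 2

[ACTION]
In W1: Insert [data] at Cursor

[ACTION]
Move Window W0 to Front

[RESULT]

 ┃ Fi┃A1:                             ┃           
 ┠───┃       A       B       C       D┃           
 ┃4,i┃--------------------------------┃           
 ┃5,c┃  1      [0]       0       0    ┃           
 ┃6,i┃  2        0       0       0    ┃           
 ┃7,a┃  3        0       0       0    ┃           
 ┃8,p┃  4        0       0       0    ┃           
 ┃9,c┃  5        0       0       0    ┃           
 ┃10,┃  6        0       0       0  21┃           
 ┃11,┃  7        0       0       0    ┃           
 ┃12,┃  8        0     536       0    ┃           
 ┃13,┃  9        0       0       0    ┃           
 ┃14,┃ 10        0       0       0    ┃           
 ┃15,┃ 11        0       0       0    ┃           
 ┃16,┃ 12   416.59  449.10       0    ┃           
 ┃17,┃ 13        0       0       0Hell┃           
 ┃18,┗━━━━━━━━━━━━━━━━━━━━━━━━━━━━━━━━┛           
 ┗━━━━━━━━━━━━━━━━━━━━━━┛                         
                                                  


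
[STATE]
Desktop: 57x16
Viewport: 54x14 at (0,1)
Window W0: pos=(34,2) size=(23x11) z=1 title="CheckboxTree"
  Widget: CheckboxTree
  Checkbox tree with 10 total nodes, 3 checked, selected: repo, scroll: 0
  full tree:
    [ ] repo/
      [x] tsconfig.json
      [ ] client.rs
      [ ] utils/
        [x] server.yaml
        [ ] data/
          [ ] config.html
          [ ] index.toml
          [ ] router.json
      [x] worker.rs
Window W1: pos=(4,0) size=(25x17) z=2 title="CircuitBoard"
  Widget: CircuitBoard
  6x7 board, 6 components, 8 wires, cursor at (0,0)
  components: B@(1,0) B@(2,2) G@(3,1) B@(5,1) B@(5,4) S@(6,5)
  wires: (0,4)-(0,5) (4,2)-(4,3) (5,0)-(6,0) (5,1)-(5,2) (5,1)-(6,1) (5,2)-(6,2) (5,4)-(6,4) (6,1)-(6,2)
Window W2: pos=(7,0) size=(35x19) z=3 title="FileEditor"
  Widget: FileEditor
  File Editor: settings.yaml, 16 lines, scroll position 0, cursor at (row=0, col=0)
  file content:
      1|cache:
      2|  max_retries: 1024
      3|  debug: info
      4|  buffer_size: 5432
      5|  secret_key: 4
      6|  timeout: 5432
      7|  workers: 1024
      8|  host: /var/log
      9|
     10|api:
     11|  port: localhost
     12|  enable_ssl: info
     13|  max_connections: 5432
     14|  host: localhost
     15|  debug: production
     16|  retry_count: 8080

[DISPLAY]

    ┃ C┃ FileEditor                      ┃            
    ┠──┠─────────────────────────────────┨━━━━━━━━━━━━
    ┃  ┃█ache:                          ▲┃oxTree      
    ┃0 ┃  max_retries: 1024             █┃────────────
    ┃  ┃  debug: info                   ░┃po/         
    ┃1 ┃  buffer_size: 5432             ░┃tsconfig.jso
    ┃  ┃  secret_key: 4                 ░┃client.rs   
    ┃2 ┃  timeout: 5432                 ░┃utils/      
    ┃  ┃  workers: 1024                 ░┃] server.yam
    ┃3 ┃  host: /var/log                ░┃] data/     
    ┃  ┃                                ░┃[ ] config.h
    ┃4 ┃api:                            ░┃━━━━━━━━━━━━
    ┃  ┃  port: localhost               ░┃            
    ┃5 ┃  enable_ssl: info              ░┃            


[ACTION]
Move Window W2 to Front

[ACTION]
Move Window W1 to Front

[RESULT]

    ┃ CircuitBoard          ┃            ┃            
    ┠───────────────────────┨────────────┨━━━━━━━━━━━━
    ┃   0 1 2 3 4 5         ┃           ▲┃oxTree      
    ┃0  [.]              · ─┃           █┃────────────
    ┃                       ┃           ░┃po/         
    ┃1   B                  ┃           ░┃tsconfig.jso
    ┃                       ┃           ░┃client.rs   
    ┃2           B          ┃           ░┃utils/      
    ┃                       ┃           ░┃] server.yam
    ┃3       G              ┃           ░┃] data/     
    ┃                       ┃           ░┃[ ] config.h
    ┃4           · ─ ·      ┃           ░┃━━━━━━━━━━━━
    ┃                       ┃           ░┃            
    ┃5   ·   B ─ ·       B  ┃           ░┃            


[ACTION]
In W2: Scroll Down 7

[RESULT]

    ┃ CircuitBoard          ┃            ┃            
    ┠───────────────────────┨────────────┨━━━━━━━━━━━━
    ┃   0 1 2 3 4 5         ┃           ▲┃oxTree      
    ┃0  [.]              · ─┃           ░┃────────────
    ┃                       ┃           ░┃po/         
    ┃1   B                  ┃           ░┃tsconfig.jso
    ┃                       ┃           ░┃client.rs   
    ┃2           B          ┃           ░┃utils/      
    ┃                       ┃           ░┃] server.yam
    ┃3       G              ┃           ░┃] data/     
    ┃                       ┃           ░┃[ ] config.h
    ┃4           · ─ ·      ┃           ░┃━━━━━━━━━━━━
    ┃                       ┃           ░┃            
    ┃5   ·   B ─ ·       B  ┃32         ░┃            


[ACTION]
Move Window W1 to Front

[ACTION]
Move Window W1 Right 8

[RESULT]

       ┃ Fil┃ CircuitBoard          ┃    ┃            
       ┠────┠───────────────────────┨────┨━━━━━━━━━━━━
       ┃  ma┃   0 1 2 3 4 5         ┃   ▲┃oxTree      
       ┃  de┃0  [.]              · ─┃   ░┃────────────
       ┃  bu┃                       ┃   ░┃po/         
       ┃  se┃1   B                  ┃   ░┃tsconfig.jso
       ┃  ti┃                       ┃   ░┃client.rs   
       ┃  wo┃2           B          ┃   ░┃utils/      
       ┃  ho┃                       ┃   ░┃] server.yam
       ┃    ┃3       G              ┃   ░┃] data/     
       ┃api:┃                       ┃   ░┃[ ] config.h
       ┃  po┃4           · ─ ·      ┃   ░┃━━━━━━━━━━━━
       ┃  en┃                       ┃   ░┃            
       ┃  ma┃5   ·   B ─ ·       B  ┃   ░┃            


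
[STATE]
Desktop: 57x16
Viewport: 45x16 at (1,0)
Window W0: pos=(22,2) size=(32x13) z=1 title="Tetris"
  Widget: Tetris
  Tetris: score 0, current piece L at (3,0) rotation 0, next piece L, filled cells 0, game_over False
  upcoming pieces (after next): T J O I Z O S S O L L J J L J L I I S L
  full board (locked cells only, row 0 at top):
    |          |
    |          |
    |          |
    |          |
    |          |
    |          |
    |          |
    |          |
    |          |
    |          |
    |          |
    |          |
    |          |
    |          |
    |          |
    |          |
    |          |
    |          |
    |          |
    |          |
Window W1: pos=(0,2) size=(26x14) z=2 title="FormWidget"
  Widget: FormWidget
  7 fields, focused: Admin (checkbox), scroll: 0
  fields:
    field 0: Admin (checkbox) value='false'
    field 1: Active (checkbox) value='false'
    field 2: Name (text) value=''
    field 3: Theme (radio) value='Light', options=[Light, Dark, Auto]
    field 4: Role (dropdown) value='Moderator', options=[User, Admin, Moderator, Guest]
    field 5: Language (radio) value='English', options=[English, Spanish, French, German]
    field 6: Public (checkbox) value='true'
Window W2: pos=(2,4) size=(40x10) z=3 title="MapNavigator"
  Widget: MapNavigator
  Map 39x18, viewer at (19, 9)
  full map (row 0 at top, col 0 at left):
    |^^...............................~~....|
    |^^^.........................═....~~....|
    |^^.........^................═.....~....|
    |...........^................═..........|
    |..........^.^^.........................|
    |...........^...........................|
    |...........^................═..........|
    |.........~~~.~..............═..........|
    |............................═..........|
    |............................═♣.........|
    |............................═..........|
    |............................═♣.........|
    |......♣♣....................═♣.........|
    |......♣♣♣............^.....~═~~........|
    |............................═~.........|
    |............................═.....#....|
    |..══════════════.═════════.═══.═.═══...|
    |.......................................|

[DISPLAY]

                                             
                                             
━━━━━━━━━━━━━━━━━━━━━━━━┓━━━━━━━━━━━━━━━━━━━━
 FormWidget             ┃tris                
─┏━━━━━━━━━━━━━━━━━━━━━━━━━━━━━━━━━━━━━━┓────
>┃ MapNavigator                         ┃    
 ┠──────────────────────────────────────┨    
 ┃...........^................═.........┃    
 ┃.........~~~.~..............═.........┃    
 ┃............................═.........┃    
 ┃...................@........═♣........┃    
 ┃............................═.........┃    
 ┃............................═♣........┃    
 ┗━━━━━━━━━━━━━━━━━━━━━━━━━━━━━━━━━━━━━━┛    
                        ┃━━━━━━━━━━━━━━━━━━━━
━━━━━━━━━━━━━━━━━━━━━━━━┛                    


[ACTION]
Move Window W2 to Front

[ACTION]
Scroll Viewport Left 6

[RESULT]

                                             
                                             
┏━━━━━━━━━━━━━━━━━━━━━━━━┓━━━━━━━━━━━━━━━━━━━
┃ FormWidget             ┃tris               
┠─┏━━━━━━━━━━━━━━━━━━━━━━━━━━━━━━━━━━━━━━┓───
┃>┃ MapNavigator                         ┃   
┃ ┠──────────────────────────────────────┨   
┃ ┃...........^................═.........┃   
┃ ┃.........~~~.~..............═.........┃   
┃ ┃............................═.........┃   
┃ ┃...................@........═♣........┃   
┃ ┃............................═.........┃   
┃ ┃............................═♣........┃   
┃ ┗━━━━━━━━━━━━━━━━━━━━━━━━━━━━━━━━━━━━━━┛   
┃                        ┃━━━━━━━━━━━━━━━━━━━
┗━━━━━━━━━━━━━━━━━━━━━━━━┛                   


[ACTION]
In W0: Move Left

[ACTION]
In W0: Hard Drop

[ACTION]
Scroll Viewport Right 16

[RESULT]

                                             
                                             
━━━━━━━━━━━━━┓━━━━━━━━━━━━━━━━━━━━━━━━━━━┓   
             ┃tris                       ┃   
━━━━━━━━━━━━━━━━━━━━━━━━━━━━━┓───────────┨   
ator                         ┃           ┃   
─────────────────────────────┨           ┃   
..^................═.........┃           ┃   
~~~.~..............═.........┃           ┃   
...................═.........┃           ┃   
..........@........═♣........┃           ┃   
...................═.........┃           ┃   
...................═♣........┃           ┃   
━━━━━━━━━━━━━━━━━━━━━━━━━━━━━┛           ┃   
             ┃━━━━━━━━━━━━━━━━━━━━━━━━━━━┛   
━━━━━━━━━━━━━┛                               


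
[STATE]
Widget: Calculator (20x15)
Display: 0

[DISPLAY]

                   0
┌───┬───┬───┬───┐   
│ 7 │ 8 │ 9 │ ÷ │   
├───┼───┼───┼───┤   
│ 4 │ 5 │ 6 │ × │   
├───┼───┼───┼───┤   
│ 1 │ 2 │ 3 │ - │   
├───┼───┼───┼───┤   
│ 0 │ . │ = │ + │   
├───┼───┼───┼───┤   
│ C │ MC│ MR│ M+│   
└───┴───┴───┴───┘   
                    
                    
                    


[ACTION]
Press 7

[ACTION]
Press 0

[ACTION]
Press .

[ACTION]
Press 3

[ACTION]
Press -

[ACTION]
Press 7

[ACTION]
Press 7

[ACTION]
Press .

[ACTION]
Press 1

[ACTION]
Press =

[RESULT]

                -6.8
┌───┬───┬───┬───┐   
│ 7 │ 8 │ 9 │ ÷ │   
├───┼───┼───┼───┤   
│ 4 │ 5 │ 6 │ × │   
├───┼───┼───┼───┤   
│ 1 │ 2 │ 3 │ - │   
├───┼───┼───┼───┤   
│ 0 │ . │ = │ + │   
├───┼───┼───┼───┤   
│ C │ MC│ MR│ M+│   
└───┴───┴───┴───┘   
                    
                    
                    


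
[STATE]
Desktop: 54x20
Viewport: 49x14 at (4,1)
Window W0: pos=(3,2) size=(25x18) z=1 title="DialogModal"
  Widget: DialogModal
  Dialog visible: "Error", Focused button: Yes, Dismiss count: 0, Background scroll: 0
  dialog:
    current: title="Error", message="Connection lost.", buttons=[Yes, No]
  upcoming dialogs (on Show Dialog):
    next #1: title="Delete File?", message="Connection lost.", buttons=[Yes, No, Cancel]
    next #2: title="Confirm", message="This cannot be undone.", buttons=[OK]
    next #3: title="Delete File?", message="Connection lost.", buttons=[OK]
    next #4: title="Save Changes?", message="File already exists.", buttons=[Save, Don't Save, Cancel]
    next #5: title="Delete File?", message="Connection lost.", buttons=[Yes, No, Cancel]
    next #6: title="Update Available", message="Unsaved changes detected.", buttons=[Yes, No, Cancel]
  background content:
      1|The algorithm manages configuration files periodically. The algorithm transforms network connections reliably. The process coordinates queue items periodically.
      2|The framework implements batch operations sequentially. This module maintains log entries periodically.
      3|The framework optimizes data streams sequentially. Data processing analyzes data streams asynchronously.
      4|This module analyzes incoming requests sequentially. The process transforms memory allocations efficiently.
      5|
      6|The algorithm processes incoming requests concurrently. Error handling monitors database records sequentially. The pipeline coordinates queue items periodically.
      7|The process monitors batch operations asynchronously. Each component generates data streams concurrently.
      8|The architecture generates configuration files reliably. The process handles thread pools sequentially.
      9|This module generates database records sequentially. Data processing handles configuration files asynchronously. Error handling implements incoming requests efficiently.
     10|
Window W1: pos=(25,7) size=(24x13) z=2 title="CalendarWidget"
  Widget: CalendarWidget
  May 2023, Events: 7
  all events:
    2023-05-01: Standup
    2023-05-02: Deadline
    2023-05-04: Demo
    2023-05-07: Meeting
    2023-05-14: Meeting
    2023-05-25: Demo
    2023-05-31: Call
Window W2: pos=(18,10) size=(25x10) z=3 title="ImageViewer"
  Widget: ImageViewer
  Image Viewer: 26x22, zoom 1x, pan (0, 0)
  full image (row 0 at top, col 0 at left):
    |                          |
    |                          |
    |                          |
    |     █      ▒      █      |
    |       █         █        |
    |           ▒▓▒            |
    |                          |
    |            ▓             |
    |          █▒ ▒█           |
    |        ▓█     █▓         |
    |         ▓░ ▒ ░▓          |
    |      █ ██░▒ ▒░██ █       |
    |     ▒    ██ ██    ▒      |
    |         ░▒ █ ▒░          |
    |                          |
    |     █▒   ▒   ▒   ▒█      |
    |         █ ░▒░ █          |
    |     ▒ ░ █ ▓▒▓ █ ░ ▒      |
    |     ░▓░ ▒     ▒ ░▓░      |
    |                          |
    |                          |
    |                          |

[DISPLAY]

                                                 
━━━━━━━━━━━━━━━━━━━━━━━┓                         
 DialogModal           ┃                         
───────────────────────┨                         
The algorithm manages c┃                         
The framework implement┃                         
The framework optimiz┏━━━━━━━━━━━━━━━━━━━━━━┓    
This module analyzes ┃ CalendarWidget       ┃    
  ┌─────────────────┐┠──────────────────────┨    
Th│      Error┏━━━━━━━━━━━━━━━━━━━━━━━┓     ┃    
Th│ Connection┃ ImageViewer           ┃ Su  ┃    
Th│    [Yes]  ┠───────────────────────┨  6  ┃    
Th└───────────┃                       ┃ 14* ┃    
              ┃                       ┃ 21  ┃    


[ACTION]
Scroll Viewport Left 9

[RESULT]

                                                 
   ┏━━━━━━━━━━━━━━━━━━━━━━━┓                     
   ┃ DialogModal           ┃                     
   ┠───────────────────────┨                     
   ┃The algorithm manages c┃                     
   ┃The framework implement┃                     
   ┃The framework optimiz┏━━━━━━━━━━━━━━━━━━━━━━┓
   ┃This module analyzes ┃ CalendarWidget       ┃
   ┃  ┌─────────────────┐┠──────────────────────┨
   ┃Th│      Error┏━━━━━━━━━━━━━━━━━━━━━━━┓     ┃
   ┃Th│ Connection┃ ImageViewer           ┃ Su  ┃
   ┃Th│    [Yes]  ┠───────────────────────┨  6  ┃
   ┃Th└───────────┃                       ┃ 14* ┃
   ┃              ┃                       ┃ 21  ┃


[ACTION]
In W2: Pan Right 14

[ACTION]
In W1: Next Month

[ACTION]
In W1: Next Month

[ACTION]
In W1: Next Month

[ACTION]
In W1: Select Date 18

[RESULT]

                                                 
   ┏━━━━━━━━━━━━━━━━━━━━━━━┓                     
   ┃ DialogModal           ┃                     
   ┠───────────────────────┨                     
   ┃The algorithm manages c┃                     
   ┃The framework implement┃                     
   ┃The framework optimiz┏━━━━━━━━━━━━━━━━━━━━━━┓
   ┃This module analyzes ┃ CalendarWidget       ┃
   ┃  ┌─────────────────┐┠──────────────────────┨
   ┃Th│      Error┏━━━━━━━━━━━━━━━━━━━━━━━┓     ┃
   ┃Th│ Connection┃ ImageViewer           ┃ Su  ┃
   ┃Th│    [Yes]  ┠───────────────────────┨  6  ┃
   ┃Th└───────────┃                       ┃ 13  ┃
   ┃              ┃                       ┃19 20┃


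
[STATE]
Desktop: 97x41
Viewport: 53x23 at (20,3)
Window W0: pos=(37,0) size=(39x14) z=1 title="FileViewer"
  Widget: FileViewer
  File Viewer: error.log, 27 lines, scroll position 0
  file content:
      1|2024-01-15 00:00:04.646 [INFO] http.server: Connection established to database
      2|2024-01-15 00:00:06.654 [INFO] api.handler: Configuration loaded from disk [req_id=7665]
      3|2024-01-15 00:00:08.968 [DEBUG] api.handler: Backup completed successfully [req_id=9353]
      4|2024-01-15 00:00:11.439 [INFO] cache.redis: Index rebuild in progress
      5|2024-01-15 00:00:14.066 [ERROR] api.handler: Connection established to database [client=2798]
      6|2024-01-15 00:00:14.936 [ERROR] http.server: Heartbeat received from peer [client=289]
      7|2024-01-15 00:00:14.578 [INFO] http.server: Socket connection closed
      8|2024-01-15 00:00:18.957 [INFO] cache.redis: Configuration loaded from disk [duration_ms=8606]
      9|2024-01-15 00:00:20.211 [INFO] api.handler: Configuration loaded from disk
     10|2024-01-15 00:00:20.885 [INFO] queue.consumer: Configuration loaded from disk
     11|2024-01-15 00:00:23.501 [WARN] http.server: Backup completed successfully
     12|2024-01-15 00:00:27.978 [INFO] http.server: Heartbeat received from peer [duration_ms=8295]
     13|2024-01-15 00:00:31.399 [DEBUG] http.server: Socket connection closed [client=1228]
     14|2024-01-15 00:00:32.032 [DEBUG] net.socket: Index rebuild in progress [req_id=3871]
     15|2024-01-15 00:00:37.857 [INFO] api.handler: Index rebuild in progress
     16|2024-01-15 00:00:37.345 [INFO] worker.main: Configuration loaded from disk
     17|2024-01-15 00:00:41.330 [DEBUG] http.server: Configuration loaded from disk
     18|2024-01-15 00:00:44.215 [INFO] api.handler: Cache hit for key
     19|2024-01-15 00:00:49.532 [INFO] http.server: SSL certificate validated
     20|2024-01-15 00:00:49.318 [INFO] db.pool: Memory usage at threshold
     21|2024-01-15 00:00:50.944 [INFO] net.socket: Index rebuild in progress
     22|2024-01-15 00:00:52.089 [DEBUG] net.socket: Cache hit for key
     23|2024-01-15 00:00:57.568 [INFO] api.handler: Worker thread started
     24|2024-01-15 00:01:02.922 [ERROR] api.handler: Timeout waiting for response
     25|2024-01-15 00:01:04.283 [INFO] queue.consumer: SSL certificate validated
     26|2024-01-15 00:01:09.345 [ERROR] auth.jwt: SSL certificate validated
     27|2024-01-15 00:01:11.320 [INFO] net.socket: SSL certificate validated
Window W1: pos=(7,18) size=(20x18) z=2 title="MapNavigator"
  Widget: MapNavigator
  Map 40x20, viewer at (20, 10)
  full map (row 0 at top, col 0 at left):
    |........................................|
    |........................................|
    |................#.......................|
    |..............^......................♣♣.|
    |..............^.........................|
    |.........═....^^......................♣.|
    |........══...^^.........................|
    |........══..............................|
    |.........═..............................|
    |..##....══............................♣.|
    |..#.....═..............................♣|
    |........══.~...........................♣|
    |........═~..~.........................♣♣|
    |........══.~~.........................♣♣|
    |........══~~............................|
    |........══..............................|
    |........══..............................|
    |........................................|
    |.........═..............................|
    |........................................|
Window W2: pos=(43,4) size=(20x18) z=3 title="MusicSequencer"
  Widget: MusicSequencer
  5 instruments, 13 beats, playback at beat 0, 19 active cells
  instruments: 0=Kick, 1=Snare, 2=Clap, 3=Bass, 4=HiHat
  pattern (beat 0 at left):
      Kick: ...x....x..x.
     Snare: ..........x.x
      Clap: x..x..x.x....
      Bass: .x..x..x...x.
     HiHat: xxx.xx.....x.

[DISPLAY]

                 ┃2024-01-15 00:00:04.646 [INFO] http
                 ┃2024-┏━━━━━━━━━━━━━━━━━━┓INFO] api.
                 ┃2024-┃ MusicSequencer   ┃DEBUG] api
                 ┃2024-┠──────────────────┨INFO] cach
                 ┃2024-┃      ▼12345678901┃ERROR] api
                 ┃2024-┃  Kick···█····█··█┃ERROR] htt
                 ┃2024-┃ Snare··········█·┃INFO] http
                 ┃2024-┃  Clap█··█··█·█···┃INFO] cach
                 ┃2024-┃  Bass·█··█··█···█┃INFO] api.
                 ┃2024-┃ HiHat███·██·····█┃INFO] queu
                 ┗━━━━━┃                  ┃━━━━━━━━━━
                       ┃                  ┃          
                       ┃                  ┃          
                       ┃                  ┃          
                       ┃                  ┃          
━━━━━━┓                ┃                  ┃          
r     ┃                ┃                  ┃          
──────┨                ┃                  ┃          
......┃                ┗━━━━━━━━━━━━━━━━━━┛          
......┃                                              
......┃                                              
......┃                                              
......┃                                              


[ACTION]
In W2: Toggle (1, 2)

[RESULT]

                 ┃2024-01-15 00:00:04.646 [INFO] http
                 ┃2024-┏━━━━━━━━━━━━━━━━━━┓INFO] api.
                 ┃2024-┃ MusicSequencer   ┃DEBUG] api
                 ┃2024-┠──────────────────┨INFO] cach
                 ┃2024-┃      ▼12345678901┃ERROR] api
                 ┃2024-┃  Kick···█····█··█┃ERROR] htt
                 ┃2024-┃ Snare··█·······█·┃INFO] http
                 ┃2024-┃  Clap█··█··█·█···┃INFO] cach
                 ┃2024-┃  Bass·█··█··█···█┃INFO] api.
                 ┃2024-┃ HiHat███·██·····█┃INFO] queu
                 ┗━━━━━┃                  ┃━━━━━━━━━━
                       ┃                  ┃          
                       ┃                  ┃          
                       ┃                  ┃          
                       ┃                  ┃          
━━━━━━┓                ┃                  ┃          
r     ┃                ┃                  ┃          
──────┨                ┃                  ┃          
......┃                ┗━━━━━━━━━━━━━━━━━━┛          
......┃                                              
......┃                                              
......┃                                              
......┃                                              


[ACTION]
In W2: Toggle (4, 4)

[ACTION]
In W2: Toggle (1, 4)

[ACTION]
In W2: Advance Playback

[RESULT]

                 ┃2024-01-15 00:00:04.646 [INFO] http
                 ┃2024-┏━━━━━━━━━━━━━━━━━━┓INFO] api.
                 ┃2024-┃ MusicSequencer   ┃DEBUG] api
                 ┃2024-┠──────────────────┨INFO] cach
                 ┃2024-┃      0▼2345678901┃ERROR] api
                 ┃2024-┃  Kick···█····█··█┃ERROR] htt
                 ┃2024-┃ Snare··█·█·····█·┃INFO] http
                 ┃2024-┃  Clap█··█··█·█···┃INFO] cach
                 ┃2024-┃  Bass·█··█··█···█┃INFO] api.
                 ┃2024-┃ HiHat███··█·····█┃INFO] queu
                 ┗━━━━━┃                  ┃━━━━━━━━━━
                       ┃                  ┃          
                       ┃                  ┃          
                       ┃                  ┃          
                       ┃                  ┃          
━━━━━━┓                ┃                  ┃          
r     ┃                ┃                  ┃          
──────┨                ┃                  ┃          
......┃                ┗━━━━━━━━━━━━━━━━━━┛          
......┃                                              
......┃                                              
......┃                                              
......┃                                              


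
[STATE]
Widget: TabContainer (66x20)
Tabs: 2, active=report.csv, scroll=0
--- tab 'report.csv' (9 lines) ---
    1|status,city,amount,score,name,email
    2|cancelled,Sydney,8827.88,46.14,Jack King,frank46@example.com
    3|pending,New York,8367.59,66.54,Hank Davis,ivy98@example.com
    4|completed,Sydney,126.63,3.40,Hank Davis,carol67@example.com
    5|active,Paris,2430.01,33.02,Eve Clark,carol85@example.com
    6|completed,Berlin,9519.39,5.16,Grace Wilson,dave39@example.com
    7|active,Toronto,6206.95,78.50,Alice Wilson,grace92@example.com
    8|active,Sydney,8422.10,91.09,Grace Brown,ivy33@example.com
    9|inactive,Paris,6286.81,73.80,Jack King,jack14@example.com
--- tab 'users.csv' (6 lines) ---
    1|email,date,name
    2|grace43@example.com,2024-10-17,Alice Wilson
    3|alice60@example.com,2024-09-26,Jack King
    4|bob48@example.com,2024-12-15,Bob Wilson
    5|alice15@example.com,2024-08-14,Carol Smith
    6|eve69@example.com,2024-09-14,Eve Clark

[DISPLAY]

[report.csv]│ users.csv                                           
──────────────────────────────────────────────────────────────────
status,city,amount,score,name,email                               
cancelled,Sydney,8827.88,46.14,Jack King,frank46@example.com      
pending,New York,8367.59,66.54,Hank Davis,ivy98@example.com       
completed,Sydney,126.63,3.40,Hank Davis,carol67@example.com       
active,Paris,2430.01,33.02,Eve Clark,carol85@example.com          
completed,Berlin,9519.39,5.16,Grace Wilson,dave39@example.com     
active,Toronto,6206.95,78.50,Alice Wilson,grace92@example.com     
active,Sydney,8422.10,91.09,Grace Brown,ivy33@example.com         
inactive,Paris,6286.81,73.80,Jack King,jack14@example.com         
                                                                  
                                                                  
                                                                  
                                                                  
                                                                  
                                                                  
                                                                  
                                                                  
                                                                  


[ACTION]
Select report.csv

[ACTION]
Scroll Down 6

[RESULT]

[report.csv]│ users.csv                                           
──────────────────────────────────────────────────────────────────
active,Toronto,6206.95,78.50,Alice Wilson,grace92@example.com     
active,Sydney,8422.10,91.09,Grace Brown,ivy33@example.com         
inactive,Paris,6286.81,73.80,Jack King,jack14@example.com         
                                                                  
                                                                  
                                                                  
                                                                  
                                                                  
                                                                  
                                                                  
                                                                  
                                                                  
                                                                  
                                                                  
                                                                  
                                                                  
                                                                  
                                                                  


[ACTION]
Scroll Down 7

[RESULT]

[report.csv]│ users.csv                                           
──────────────────────────────────────────────────────────────────
inactive,Paris,6286.81,73.80,Jack King,jack14@example.com         
                                                                  
                                                                  
                                                                  
                                                                  
                                                                  
                                                                  
                                                                  
                                                                  
                                                                  
                                                                  
                                                                  
                                                                  
                                                                  
                                                                  
                                                                  
                                                                  
                                                                  


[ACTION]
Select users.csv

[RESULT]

 report.csv │[users.csv]                                          
──────────────────────────────────────────────────────────────────
email,date,name                                                   
grace43@example.com,2024-10-17,Alice Wilson                       
alice60@example.com,2024-09-26,Jack King                          
bob48@example.com,2024-12-15,Bob Wilson                           
alice15@example.com,2024-08-14,Carol Smith                        
eve69@example.com,2024-09-14,Eve Clark                            
                                                                  
                                                                  
                                                                  
                                                                  
                                                                  
                                                                  
                                                                  
                                                                  
                                                                  
                                                                  
                                                                  
                                                                  
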